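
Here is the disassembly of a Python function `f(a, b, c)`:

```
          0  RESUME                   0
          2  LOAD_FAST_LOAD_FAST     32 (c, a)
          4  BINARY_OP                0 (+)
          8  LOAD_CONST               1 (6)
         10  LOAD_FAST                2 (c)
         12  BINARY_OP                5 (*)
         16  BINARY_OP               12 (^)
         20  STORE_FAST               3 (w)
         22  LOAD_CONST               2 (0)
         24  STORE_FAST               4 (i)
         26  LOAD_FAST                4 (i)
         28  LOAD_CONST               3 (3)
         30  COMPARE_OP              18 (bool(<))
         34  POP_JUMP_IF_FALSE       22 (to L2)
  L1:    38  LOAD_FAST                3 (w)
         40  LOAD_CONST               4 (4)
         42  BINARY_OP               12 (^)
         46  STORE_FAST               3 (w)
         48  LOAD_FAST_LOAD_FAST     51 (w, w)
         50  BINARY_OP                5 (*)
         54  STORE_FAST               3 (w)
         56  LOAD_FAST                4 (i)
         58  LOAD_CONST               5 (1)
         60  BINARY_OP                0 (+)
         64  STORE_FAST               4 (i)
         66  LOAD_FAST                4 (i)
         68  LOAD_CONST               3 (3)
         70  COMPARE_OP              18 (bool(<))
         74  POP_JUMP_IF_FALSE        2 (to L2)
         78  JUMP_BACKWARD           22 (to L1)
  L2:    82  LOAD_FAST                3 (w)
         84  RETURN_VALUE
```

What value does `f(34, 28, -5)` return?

LOAD_FAST_LOAD_FAST c,a → push -5,34. Stack: [-5, 34]
BINARY_OP + → -5 + 34 = 29. Stack: [29]
LOAD_CONST → push 6. Stack: [29, 6]
LOAD_FAST c → push -5. Stack: [29, 6, -5]
BINARY_OP * → 6 * -5 = -30. Stack: [29, -30]
BINARY_OP ^ → 29 ^ -30 = -1. Stack: [-1]
STORE_FAST w → w=-1. Stack: []
LOAD_CONST → push 0. Stack: [0]
STORE_FAST i → i=0. Stack: []
LOAD_FAST i → push 0. Stack: [0]
LOAD_CONST → push 3. Stack: [0, 3]
COMPARE_OP bool(<) → 0 vs 3 = True. Stack: [True]
POP_JUMP_IF_FALSE → pop True; no jump. Stack: []
LOAD_FAST w → push -1. Stack: [-1]
LOAD_CONST → push 4. Stack: [-1, 4]
BINARY_OP ^ → -1 ^ 4 = -5. Stack: [-5]
STORE_FAST w → w=-5. Stack: []
LOAD_FAST_LOAD_FAST w,w → push -5,-5. Stack: [-5, -5]
BINARY_OP * → -5 * -5 = 25. Stack: [25]
STORE_FAST w → w=25. Stack: []
LOAD_FAST i → push 0. Stack: [0]
LOAD_CONST → push 1. Stack: [0, 1]
BINARY_OP + → 0 + 1 = 1. Stack: [1]
STORE_FAST i → i=1. Stack: []
LOAD_FAST i → push 1. Stack: [1]
LOAD_CONST → push 3. Stack: [1, 3]
COMPARE_OP bool(<) → 1 vs 3 = True. Stack: [True]
POP_JUMP_IF_FALSE → pop True; no jump. Stack: []
LOAD_FAST w → push 25. Stack: [25]
LOAD_CONST → push 4. Stack: [25, 4]
BINARY_OP ^ → 25 ^ 4 = 29. Stack: [29]
STORE_FAST w → w=29. Stack: []
LOAD_FAST_LOAD_FAST w,w → push 29,29. Stack: [29, 29]
BINARY_OP * → 29 * 29 = 841. Stack: [841]
STORE_FAST w → w=841. Stack: []
LOAD_FAST i → push 1. Stack: [1]
LOAD_CONST → push 1. Stack: [1, 1]
BINARY_OP + → 1 + 1 = 2. Stack: [2]
STORE_FAST i → i=2. Stack: []
LOAD_FAST i → push 2. Stack: [2]
LOAD_CONST → push 3. Stack: [2, 3]
COMPARE_OP bool(<) → 2 vs 3 = True. Stack: [True]
POP_JUMP_IF_FALSE → pop True; no jump. Stack: []
LOAD_FAST w → push 841. Stack: [841]
LOAD_CONST → push 4. Stack: [841, 4]
BINARY_OP ^ → 841 ^ 4 = 845. Stack: [845]
STORE_FAST w → w=845. Stack: []
LOAD_FAST_LOAD_FAST w,w → push 845,845. Stack: [845, 845]
BINARY_OP * → 845 * 845 = 714025. Stack: [714025]
STORE_FAST w → w=714025. Stack: []
LOAD_FAST i → push 2. Stack: [2]
LOAD_CONST → push 1. Stack: [2, 1]
BINARY_OP + → 2 + 1 = 3. Stack: [3]
STORE_FAST i → i=3. Stack: []
LOAD_FAST i → push 3. Stack: [3]
LOAD_CONST → push 3. Stack: [3, 3]
COMPARE_OP bool(<) → 3 vs 3 = False. Stack: [False]
POP_JUMP_IF_FALSE → pop False; jump. Stack: []
LOAD_FAST w → push 714025. Stack: [714025]
RETURN_VALUE → return 714025.

714025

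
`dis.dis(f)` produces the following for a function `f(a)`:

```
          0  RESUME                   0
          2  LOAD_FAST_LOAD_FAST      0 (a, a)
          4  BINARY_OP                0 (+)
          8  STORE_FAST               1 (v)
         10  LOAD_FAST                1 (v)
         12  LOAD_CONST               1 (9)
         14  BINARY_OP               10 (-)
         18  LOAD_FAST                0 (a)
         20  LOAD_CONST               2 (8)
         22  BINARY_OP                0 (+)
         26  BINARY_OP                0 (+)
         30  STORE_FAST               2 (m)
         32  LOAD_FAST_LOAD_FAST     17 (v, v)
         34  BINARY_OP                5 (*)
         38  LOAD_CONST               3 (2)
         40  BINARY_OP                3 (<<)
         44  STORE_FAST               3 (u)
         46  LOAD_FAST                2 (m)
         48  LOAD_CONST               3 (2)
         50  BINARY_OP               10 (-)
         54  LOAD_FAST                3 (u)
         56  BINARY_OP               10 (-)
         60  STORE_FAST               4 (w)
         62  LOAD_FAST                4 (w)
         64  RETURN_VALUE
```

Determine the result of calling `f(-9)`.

LOAD_FAST_LOAD_FAST a,a → push -9,-9. Stack: [-9, -9]
BINARY_OP + → -9 + -9 = -18. Stack: [-18]
STORE_FAST v → v=-18. Stack: []
LOAD_FAST v → push -18. Stack: [-18]
LOAD_CONST → push 9. Stack: [-18, 9]
BINARY_OP - → -18 - 9 = -27. Stack: [-27]
LOAD_FAST a → push -9. Stack: [-27, -9]
LOAD_CONST → push 8. Stack: [-27, -9, 8]
BINARY_OP + → -9 + 8 = -1. Stack: [-27, -1]
BINARY_OP + → -27 + -1 = -28. Stack: [-28]
STORE_FAST m → m=-28. Stack: []
LOAD_FAST_LOAD_FAST v,v → push -18,-18. Stack: [-18, -18]
BINARY_OP * → -18 * -18 = 324. Stack: [324]
LOAD_CONST → push 2. Stack: [324, 2]
BINARY_OP << → 324 << 2 = 1296. Stack: [1296]
STORE_FAST u → u=1296. Stack: []
LOAD_FAST m → push -28. Stack: [-28]
LOAD_CONST → push 2. Stack: [-28, 2]
BINARY_OP - → -28 - 2 = -30. Stack: [-30]
LOAD_FAST u → push 1296. Stack: [-30, 1296]
BINARY_OP - → -30 - 1296 = -1326. Stack: [-1326]
STORE_FAST w → w=-1326. Stack: []
LOAD_FAST w → push -1326. Stack: [-1326]
RETURN_VALUE → return -1326.

-1326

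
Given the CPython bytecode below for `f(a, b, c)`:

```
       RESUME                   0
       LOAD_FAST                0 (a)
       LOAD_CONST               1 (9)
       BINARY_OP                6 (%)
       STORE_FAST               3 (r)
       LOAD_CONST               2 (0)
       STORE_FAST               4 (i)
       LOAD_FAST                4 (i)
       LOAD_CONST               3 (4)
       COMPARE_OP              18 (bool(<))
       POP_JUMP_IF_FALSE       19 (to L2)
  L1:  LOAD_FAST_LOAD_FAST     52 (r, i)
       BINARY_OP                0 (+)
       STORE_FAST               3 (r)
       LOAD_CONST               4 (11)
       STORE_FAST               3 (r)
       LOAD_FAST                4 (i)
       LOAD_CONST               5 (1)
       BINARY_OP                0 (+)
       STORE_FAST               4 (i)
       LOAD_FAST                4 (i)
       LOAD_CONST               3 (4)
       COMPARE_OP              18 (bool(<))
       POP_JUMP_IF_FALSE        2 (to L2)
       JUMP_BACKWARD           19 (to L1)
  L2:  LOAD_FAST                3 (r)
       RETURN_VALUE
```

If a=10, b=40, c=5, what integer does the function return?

11

LOAD_FAST a → push 10. Stack: [10]
LOAD_CONST → push 9. Stack: [10, 9]
BINARY_OP % → 10 % 9 = 1. Stack: [1]
STORE_FAST r → r=1. Stack: []
LOAD_CONST → push 0. Stack: [0]
STORE_FAST i → i=0. Stack: []
LOAD_FAST i → push 0. Stack: [0]
LOAD_CONST → push 4. Stack: [0, 4]
COMPARE_OP bool(<) → 0 vs 4 = True. Stack: [True]
POP_JUMP_IF_FALSE → pop True; no jump. Stack: []
LOAD_FAST_LOAD_FAST r,i → push 1,0. Stack: [1, 0]
BINARY_OP + → 1 + 0 = 1. Stack: [1]
STORE_FAST r → r=1. Stack: []
LOAD_CONST → push 11. Stack: [11]
STORE_FAST r → r=11. Stack: []
LOAD_FAST i → push 0. Stack: [0]
LOAD_CONST → push 1. Stack: [0, 1]
BINARY_OP + → 0 + 1 = 1. Stack: [1]
STORE_FAST i → i=1. Stack: []
LOAD_FAST i → push 1. Stack: [1]
LOAD_CONST → push 4. Stack: [1, 4]
COMPARE_OP bool(<) → 1 vs 4 = True. Stack: [True]
POP_JUMP_IF_FALSE → pop True; no jump. Stack: []
LOAD_FAST_LOAD_FAST r,i → push 11,1. Stack: [11, 1]
BINARY_OP + → 11 + 1 = 12. Stack: [12]
STORE_FAST r → r=12. Stack: []
LOAD_CONST → push 11. Stack: [11]
STORE_FAST r → r=11. Stack: []
LOAD_FAST i → push 1. Stack: [1]
LOAD_CONST → push 1. Stack: [1, 1]
BINARY_OP + → 1 + 1 = 2. Stack: [2]
STORE_FAST i → i=2. Stack: []
LOAD_FAST i → push 2. Stack: [2]
LOAD_CONST → push 4. Stack: [2, 4]
COMPARE_OP bool(<) → 2 vs 4 = True. Stack: [True]
POP_JUMP_IF_FALSE → pop True; no jump. Stack: []
LOAD_FAST_LOAD_FAST r,i → push 11,2. Stack: [11, 2]
BINARY_OP + → 11 + 2 = 13. Stack: [13]
STORE_FAST r → r=13. Stack: []
LOAD_CONST → push 11. Stack: [11]
STORE_FAST r → r=11. Stack: []
LOAD_FAST i → push 2. Stack: [2]
LOAD_CONST → push 1. Stack: [2, 1]
BINARY_OP + → 2 + 1 = 3. Stack: [3]
STORE_FAST i → i=3. Stack: []
LOAD_FAST i → push 3. Stack: [3]
LOAD_CONST → push 4. Stack: [3, 4]
COMPARE_OP bool(<) → 3 vs 4 = True. Stack: [True]
POP_JUMP_IF_FALSE → pop True; no jump. Stack: []
LOAD_FAST_LOAD_FAST r,i → push 11,3. Stack: [11, 3]
BINARY_OP + → 11 + 3 = 14. Stack: [14]
STORE_FAST r → r=14. Stack: []
LOAD_CONST → push 11. Stack: [11]
STORE_FAST r → r=11. Stack: []
LOAD_FAST i → push 3. Stack: [3]
LOAD_CONST → push 1. Stack: [3, 1]
BINARY_OP + → 3 + 1 = 4. Stack: [4]
STORE_FAST i → i=4. Stack: []
LOAD_FAST i → push 4. Stack: [4]
LOAD_CONST → push 4. Stack: [4, 4]
COMPARE_OP bool(<) → 4 vs 4 = False. Stack: [False]
POP_JUMP_IF_FALSE → pop False; jump. Stack: []
LOAD_FAST r → push 11. Stack: [11]
RETURN_VALUE → return 11.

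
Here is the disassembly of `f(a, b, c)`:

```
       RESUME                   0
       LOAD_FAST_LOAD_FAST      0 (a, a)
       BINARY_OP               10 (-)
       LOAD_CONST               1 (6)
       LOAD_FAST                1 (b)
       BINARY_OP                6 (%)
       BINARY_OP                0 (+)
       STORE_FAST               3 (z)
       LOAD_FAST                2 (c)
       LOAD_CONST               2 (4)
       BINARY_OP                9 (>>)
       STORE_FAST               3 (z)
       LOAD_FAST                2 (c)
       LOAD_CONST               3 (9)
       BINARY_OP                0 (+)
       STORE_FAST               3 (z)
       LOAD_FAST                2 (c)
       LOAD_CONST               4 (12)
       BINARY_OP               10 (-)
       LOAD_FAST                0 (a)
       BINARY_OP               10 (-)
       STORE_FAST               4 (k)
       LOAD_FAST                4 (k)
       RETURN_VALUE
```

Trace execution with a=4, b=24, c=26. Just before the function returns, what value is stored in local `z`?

35

LOAD_FAST_LOAD_FAST a,a → push 4,4. Stack: [4, 4]
BINARY_OP - → 4 - 4 = 0. Stack: [0]
LOAD_CONST → push 6. Stack: [0, 6]
LOAD_FAST b → push 24. Stack: [0, 6, 24]
BINARY_OP % → 6 % 24 = 6. Stack: [0, 6]
BINARY_OP + → 0 + 6 = 6. Stack: [6]
STORE_FAST z → z=6. Stack: []
LOAD_FAST c → push 26. Stack: [26]
LOAD_CONST → push 4. Stack: [26, 4]
BINARY_OP >> → 26 >> 4 = 1. Stack: [1]
STORE_FAST z → z=1. Stack: []
LOAD_FAST c → push 26. Stack: [26]
LOAD_CONST → push 9. Stack: [26, 9]
BINARY_OP + → 26 + 9 = 35. Stack: [35]
STORE_FAST z → z=35. Stack: []
LOAD_FAST c → push 26. Stack: [26]
LOAD_CONST → push 12. Stack: [26, 12]
BINARY_OP - → 26 - 12 = 14. Stack: [14]
LOAD_FAST a → push 4. Stack: [14, 4]
BINARY_OP - → 14 - 4 = 10. Stack: [10]
STORE_FAST k → k=10. Stack: []
LOAD_FAST k → push 10. Stack: [10]
RETURN_VALUE → return 10.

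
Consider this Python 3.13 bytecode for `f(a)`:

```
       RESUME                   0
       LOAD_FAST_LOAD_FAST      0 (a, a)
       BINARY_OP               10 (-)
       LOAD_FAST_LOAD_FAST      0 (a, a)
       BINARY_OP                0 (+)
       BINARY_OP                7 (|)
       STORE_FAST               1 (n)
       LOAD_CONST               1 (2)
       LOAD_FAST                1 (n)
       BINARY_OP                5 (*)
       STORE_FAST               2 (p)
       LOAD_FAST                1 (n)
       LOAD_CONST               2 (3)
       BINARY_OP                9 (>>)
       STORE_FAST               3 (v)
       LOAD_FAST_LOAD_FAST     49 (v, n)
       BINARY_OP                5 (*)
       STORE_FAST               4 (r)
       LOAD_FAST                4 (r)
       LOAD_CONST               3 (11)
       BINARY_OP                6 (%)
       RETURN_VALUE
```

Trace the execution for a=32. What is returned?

LOAD_FAST_LOAD_FAST a,a → push 32,32. Stack: [32, 32]
BINARY_OP - → 32 - 32 = 0. Stack: [0]
LOAD_FAST_LOAD_FAST a,a → push 32,32. Stack: [0, 32, 32]
BINARY_OP + → 32 + 32 = 64. Stack: [0, 64]
BINARY_OP | → 0 | 64 = 64. Stack: [64]
STORE_FAST n → n=64. Stack: []
LOAD_CONST → push 2. Stack: [2]
LOAD_FAST n → push 64. Stack: [2, 64]
BINARY_OP * → 2 * 64 = 128. Stack: [128]
STORE_FAST p → p=128. Stack: []
LOAD_FAST n → push 64. Stack: [64]
LOAD_CONST → push 3. Stack: [64, 3]
BINARY_OP >> → 64 >> 3 = 8. Stack: [8]
STORE_FAST v → v=8. Stack: []
LOAD_FAST_LOAD_FAST v,n → push 8,64. Stack: [8, 64]
BINARY_OP * → 8 * 64 = 512. Stack: [512]
STORE_FAST r → r=512. Stack: []
LOAD_FAST r → push 512. Stack: [512]
LOAD_CONST → push 11. Stack: [512, 11]
BINARY_OP % → 512 % 11 = 6. Stack: [6]
RETURN_VALUE → return 6.

6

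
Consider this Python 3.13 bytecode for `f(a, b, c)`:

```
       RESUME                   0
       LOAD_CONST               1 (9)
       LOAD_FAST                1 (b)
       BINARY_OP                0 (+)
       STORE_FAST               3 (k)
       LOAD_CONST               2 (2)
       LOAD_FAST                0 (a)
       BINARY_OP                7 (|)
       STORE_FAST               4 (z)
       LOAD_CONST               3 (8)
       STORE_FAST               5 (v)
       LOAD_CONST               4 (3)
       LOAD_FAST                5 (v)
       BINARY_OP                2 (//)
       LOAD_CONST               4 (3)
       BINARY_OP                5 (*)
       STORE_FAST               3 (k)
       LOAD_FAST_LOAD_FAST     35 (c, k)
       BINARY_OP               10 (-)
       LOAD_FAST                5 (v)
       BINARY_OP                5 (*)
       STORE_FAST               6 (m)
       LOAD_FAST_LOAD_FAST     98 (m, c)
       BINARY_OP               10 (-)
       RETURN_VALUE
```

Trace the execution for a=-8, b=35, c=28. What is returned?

LOAD_CONST → push 9. Stack: [9]
LOAD_FAST b → push 35. Stack: [9, 35]
BINARY_OP + → 9 + 35 = 44. Stack: [44]
STORE_FAST k → k=44. Stack: []
LOAD_CONST → push 2. Stack: [2]
LOAD_FAST a → push -8. Stack: [2, -8]
BINARY_OP | → 2 | -8 = -6. Stack: [-6]
STORE_FAST z → z=-6. Stack: []
LOAD_CONST → push 8. Stack: [8]
STORE_FAST v → v=8. Stack: []
LOAD_CONST → push 3. Stack: [3]
LOAD_FAST v → push 8. Stack: [3, 8]
BINARY_OP // → 3 // 8 = 0. Stack: [0]
LOAD_CONST → push 3. Stack: [0, 3]
BINARY_OP * → 0 * 3 = 0. Stack: [0]
STORE_FAST k → k=0. Stack: []
LOAD_FAST_LOAD_FAST c,k → push 28,0. Stack: [28, 0]
BINARY_OP - → 28 - 0 = 28. Stack: [28]
LOAD_FAST v → push 8. Stack: [28, 8]
BINARY_OP * → 28 * 8 = 224. Stack: [224]
STORE_FAST m → m=224. Stack: []
LOAD_FAST_LOAD_FAST m,c → push 224,28. Stack: [224, 28]
BINARY_OP - → 224 - 28 = 196. Stack: [196]
RETURN_VALUE → return 196.

196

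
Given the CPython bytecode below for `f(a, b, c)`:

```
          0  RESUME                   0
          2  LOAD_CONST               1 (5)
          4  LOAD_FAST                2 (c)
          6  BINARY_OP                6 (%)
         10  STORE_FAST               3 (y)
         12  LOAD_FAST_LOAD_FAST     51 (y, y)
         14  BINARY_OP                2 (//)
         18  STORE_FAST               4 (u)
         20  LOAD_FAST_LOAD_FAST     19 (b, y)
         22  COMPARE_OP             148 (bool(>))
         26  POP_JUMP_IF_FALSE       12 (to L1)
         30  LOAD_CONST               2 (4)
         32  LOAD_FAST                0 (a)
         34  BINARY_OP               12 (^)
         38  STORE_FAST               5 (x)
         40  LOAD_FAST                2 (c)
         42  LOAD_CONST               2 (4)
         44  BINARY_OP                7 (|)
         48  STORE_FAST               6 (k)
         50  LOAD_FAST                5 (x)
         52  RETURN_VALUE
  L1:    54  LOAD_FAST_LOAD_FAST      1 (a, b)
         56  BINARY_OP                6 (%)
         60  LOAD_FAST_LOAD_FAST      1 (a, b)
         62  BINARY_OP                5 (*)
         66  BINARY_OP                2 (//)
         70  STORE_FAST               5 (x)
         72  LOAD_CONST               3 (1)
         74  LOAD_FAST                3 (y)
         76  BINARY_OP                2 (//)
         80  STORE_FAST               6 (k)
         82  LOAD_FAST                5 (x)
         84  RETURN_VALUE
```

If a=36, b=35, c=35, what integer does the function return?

LOAD_CONST → push 5. Stack: [5]
LOAD_FAST c → push 35. Stack: [5, 35]
BINARY_OP % → 5 % 35 = 5. Stack: [5]
STORE_FAST y → y=5. Stack: []
LOAD_FAST_LOAD_FAST y,y → push 5,5. Stack: [5, 5]
BINARY_OP // → 5 // 5 = 1. Stack: [1]
STORE_FAST u → u=1. Stack: []
LOAD_FAST_LOAD_FAST b,y → push 35,5. Stack: [35, 5]
COMPARE_OP bool(>) → 35 vs 5 = True. Stack: [True]
POP_JUMP_IF_FALSE → pop True; no jump. Stack: []
LOAD_CONST → push 4. Stack: [4]
LOAD_FAST a → push 36. Stack: [4, 36]
BINARY_OP ^ → 4 ^ 36 = 32. Stack: [32]
STORE_FAST x → x=32. Stack: []
LOAD_FAST c → push 35. Stack: [35]
LOAD_CONST → push 4. Stack: [35, 4]
BINARY_OP | → 35 | 4 = 39. Stack: [39]
STORE_FAST k → k=39. Stack: []
LOAD_FAST x → push 32. Stack: [32]
RETURN_VALUE → return 32.

32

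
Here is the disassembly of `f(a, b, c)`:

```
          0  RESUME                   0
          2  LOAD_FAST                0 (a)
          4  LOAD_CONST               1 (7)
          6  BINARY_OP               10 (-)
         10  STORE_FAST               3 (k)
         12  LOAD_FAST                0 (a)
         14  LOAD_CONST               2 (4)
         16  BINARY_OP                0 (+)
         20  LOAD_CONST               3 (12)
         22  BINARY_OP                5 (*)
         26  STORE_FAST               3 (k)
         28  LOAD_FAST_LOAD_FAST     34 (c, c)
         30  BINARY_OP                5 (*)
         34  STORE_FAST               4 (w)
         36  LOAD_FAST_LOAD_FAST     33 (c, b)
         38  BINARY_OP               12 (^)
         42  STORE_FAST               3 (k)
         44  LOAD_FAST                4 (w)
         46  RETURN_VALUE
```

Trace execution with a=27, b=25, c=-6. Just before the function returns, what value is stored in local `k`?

LOAD_FAST a → push 27. Stack: [27]
LOAD_CONST → push 7. Stack: [27, 7]
BINARY_OP - → 27 - 7 = 20. Stack: [20]
STORE_FAST k → k=20. Stack: []
LOAD_FAST a → push 27. Stack: [27]
LOAD_CONST → push 4. Stack: [27, 4]
BINARY_OP + → 27 + 4 = 31. Stack: [31]
LOAD_CONST → push 12. Stack: [31, 12]
BINARY_OP * → 31 * 12 = 372. Stack: [372]
STORE_FAST k → k=372. Stack: []
LOAD_FAST_LOAD_FAST c,c → push -6,-6. Stack: [-6, -6]
BINARY_OP * → -6 * -6 = 36. Stack: [36]
STORE_FAST w → w=36. Stack: []
LOAD_FAST_LOAD_FAST c,b → push -6,25. Stack: [-6, 25]
BINARY_OP ^ → -6 ^ 25 = -29. Stack: [-29]
STORE_FAST k → k=-29. Stack: []
LOAD_FAST w → push 36. Stack: [36]
RETURN_VALUE → return 36.

-29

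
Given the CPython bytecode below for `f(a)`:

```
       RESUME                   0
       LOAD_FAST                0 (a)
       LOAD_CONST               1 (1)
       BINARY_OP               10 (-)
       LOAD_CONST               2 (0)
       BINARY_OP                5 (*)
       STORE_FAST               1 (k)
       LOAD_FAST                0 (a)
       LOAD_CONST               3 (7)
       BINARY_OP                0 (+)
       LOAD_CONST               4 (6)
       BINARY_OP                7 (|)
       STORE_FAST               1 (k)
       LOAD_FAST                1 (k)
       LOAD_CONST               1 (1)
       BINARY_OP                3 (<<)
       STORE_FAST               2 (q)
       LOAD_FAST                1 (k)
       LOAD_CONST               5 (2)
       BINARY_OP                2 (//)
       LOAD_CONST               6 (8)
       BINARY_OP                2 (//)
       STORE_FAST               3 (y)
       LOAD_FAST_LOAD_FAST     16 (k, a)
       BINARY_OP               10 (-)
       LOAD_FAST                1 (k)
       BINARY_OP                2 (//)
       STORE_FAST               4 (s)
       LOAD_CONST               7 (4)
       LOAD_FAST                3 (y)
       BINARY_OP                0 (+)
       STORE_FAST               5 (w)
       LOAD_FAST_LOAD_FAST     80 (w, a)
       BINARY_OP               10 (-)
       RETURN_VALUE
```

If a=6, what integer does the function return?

LOAD_FAST a → push 6. Stack: [6]
LOAD_CONST → push 1. Stack: [6, 1]
BINARY_OP - → 6 - 1 = 5. Stack: [5]
LOAD_CONST → push 0. Stack: [5, 0]
BINARY_OP * → 5 * 0 = 0. Stack: [0]
STORE_FAST k → k=0. Stack: []
LOAD_FAST a → push 6. Stack: [6]
LOAD_CONST → push 7. Stack: [6, 7]
BINARY_OP + → 6 + 7 = 13. Stack: [13]
LOAD_CONST → push 6. Stack: [13, 6]
BINARY_OP | → 13 | 6 = 15. Stack: [15]
STORE_FAST k → k=15. Stack: []
LOAD_FAST k → push 15. Stack: [15]
LOAD_CONST → push 1. Stack: [15, 1]
BINARY_OP << → 15 << 1 = 30. Stack: [30]
STORE_FAST q → q=30. Stack: []
LOAD_FAST k → push 15. Stack: [15]
LOAD_CONST → push 2. Stack: [15, 2]
BINARY_OP // → 15 // 2 = 7. Stack: [7]
LOAD_CONST → push 8. Stack: [7, 8]
BINARY_OP // → 7 // 8 = 0. Stack: [0]
STORE_FAST y → y=0. Stack: []
LOAD_FAST_LOAD_FAST k,a → push 15,6. Stack: [15, 6]
BINARY_OP - → 15 - 6 = 9. Stack: [9]
LOAD_FAST k → push 15. Stack: [9, 15]
BINARY_OP // → 9 // 15 = 0. Stack: [0]
STORE_FAST s → s=0. Stack: []
LOAD_CONST → push 4. Stack: [4]
LOAD_FAST y → push 0. Stack: [4, 0]
BINARY_OP + → 4 + 0 = 4. Stack: [4]
STORE_FAST w → w=4. Stack: []
LOAD_FAST_LOAD_FAST w,a → push 4,6. Stack: [4, 6]
BINARY_OP - → 4 - 6 = -2. Stack: [-2]
RETURN_VALUE → return -2.

-2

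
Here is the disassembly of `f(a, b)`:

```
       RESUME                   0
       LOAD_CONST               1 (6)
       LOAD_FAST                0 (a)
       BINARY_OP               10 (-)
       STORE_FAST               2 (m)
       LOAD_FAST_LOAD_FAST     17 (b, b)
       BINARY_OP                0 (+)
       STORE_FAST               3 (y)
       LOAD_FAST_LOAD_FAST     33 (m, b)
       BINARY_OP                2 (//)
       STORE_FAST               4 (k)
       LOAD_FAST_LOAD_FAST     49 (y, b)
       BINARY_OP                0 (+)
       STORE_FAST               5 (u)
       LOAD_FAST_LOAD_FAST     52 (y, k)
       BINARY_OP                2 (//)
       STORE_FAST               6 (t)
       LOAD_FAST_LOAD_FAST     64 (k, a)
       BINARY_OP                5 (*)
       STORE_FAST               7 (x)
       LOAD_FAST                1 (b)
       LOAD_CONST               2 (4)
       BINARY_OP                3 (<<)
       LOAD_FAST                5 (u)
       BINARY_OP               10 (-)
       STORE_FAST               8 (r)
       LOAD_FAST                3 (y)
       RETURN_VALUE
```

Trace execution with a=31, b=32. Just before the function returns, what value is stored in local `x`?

-31

LOAD_CONST → push 6. Stack: [6]
LOAD_FAST a → push 31. Stack: [6, 31]
BINARY_OP - → 6 - 31 = -25. Stack: [-25]
STORE_FAST m → m=-25. Stack: []
LOAD_FAST_LOAD_FAST b,b → push 32,32. Stack: [32, 32]
BINARY_OP + → 32 + 32 = 64. Stack: [64]
STORE_FAST y → y=64. Stack: []
LOAD_FAST_LOAD_FAST m,b → push -25,32. Stack: [-25, 32]
BINARY_OP // → -25 // 32 = -1. Stack: [-1]
STORE_FAST k → k=-1. Stack: []
LOAD_FAST_LOAD_FAST y,b → push 64,32. Stack: [64, 32]
BINARY_OP + → 64 + 32 = 96. Stack: [96]
STORE_FAST u → u=96. Stack: []
LOAD_FAST_LOAD_FAST y,k → push 64,-1. Stack: [64, -1]
BINARY_OP // → 64 // -1 = -64. Stack: [-64]
STORE_FAST t → t=-64. Stack: []
LOAD_FAST_LOAD_FAST k,a → push -1,31. Stack: [-1, 31]
BINARY_OP * → -1 * 31 = -31. Stack: [-31]
STORE_FAST x → x=-31. Stack: []
LOAD_FAST b → push 32. Stack: [32]
LOAD_CONST → push 4. Stack: [32, 4]
BINARY_OP << → 32 << 4 = 512. Stack: [512]
LOAD_FAST u → push 96. Stack: [512, 96]
BINARY_OP - → 512 - 96 = 416. Stack: [416]
STORE_FAST r → r=416. Stack: []
LOAD_FAST y → push 64. Stack: [64]
RETURN_VALUE → return 64.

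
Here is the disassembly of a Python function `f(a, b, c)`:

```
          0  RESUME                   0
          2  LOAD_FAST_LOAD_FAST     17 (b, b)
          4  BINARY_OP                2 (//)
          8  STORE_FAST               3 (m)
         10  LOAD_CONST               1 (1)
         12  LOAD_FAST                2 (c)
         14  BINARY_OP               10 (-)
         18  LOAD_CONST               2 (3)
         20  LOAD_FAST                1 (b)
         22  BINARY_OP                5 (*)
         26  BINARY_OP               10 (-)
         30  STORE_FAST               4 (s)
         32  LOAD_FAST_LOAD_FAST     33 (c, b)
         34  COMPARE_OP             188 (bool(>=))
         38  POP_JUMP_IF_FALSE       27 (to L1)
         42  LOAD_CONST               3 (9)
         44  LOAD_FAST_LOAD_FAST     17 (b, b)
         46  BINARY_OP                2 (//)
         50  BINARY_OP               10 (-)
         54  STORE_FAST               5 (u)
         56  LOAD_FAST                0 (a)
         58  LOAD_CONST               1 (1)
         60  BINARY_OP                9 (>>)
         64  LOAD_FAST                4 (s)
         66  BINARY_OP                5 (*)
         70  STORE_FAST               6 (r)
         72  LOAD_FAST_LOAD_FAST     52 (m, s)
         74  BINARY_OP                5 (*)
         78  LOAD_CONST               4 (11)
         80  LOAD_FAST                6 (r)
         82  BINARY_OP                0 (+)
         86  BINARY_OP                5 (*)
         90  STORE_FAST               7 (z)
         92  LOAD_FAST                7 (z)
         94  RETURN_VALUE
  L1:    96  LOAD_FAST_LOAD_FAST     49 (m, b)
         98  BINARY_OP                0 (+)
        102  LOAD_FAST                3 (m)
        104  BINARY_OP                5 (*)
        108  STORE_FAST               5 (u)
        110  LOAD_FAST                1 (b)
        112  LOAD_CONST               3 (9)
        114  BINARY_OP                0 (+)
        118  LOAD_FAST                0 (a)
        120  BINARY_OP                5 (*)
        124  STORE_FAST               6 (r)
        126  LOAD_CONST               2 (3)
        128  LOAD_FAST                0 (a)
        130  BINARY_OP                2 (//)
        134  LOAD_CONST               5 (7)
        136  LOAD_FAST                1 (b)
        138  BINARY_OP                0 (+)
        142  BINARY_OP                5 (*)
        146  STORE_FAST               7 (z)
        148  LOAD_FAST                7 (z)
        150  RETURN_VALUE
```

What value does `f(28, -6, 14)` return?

LOAD_FAST_LOAD_FAST b,b → push -6,-6. Stack: [-6, -6]
BINARY_OP // → -6 // -6 = 1. Stack: [1]
STORE_FAST m → m=1. Stack: []
LOAD_CONST → push 1. Stack: [1]
LOAD_FAST c → push 14. Stack: [1, 14]
BINARY_OP - → 1 - 14 = -13. Stack: [-13]
LOAD_CONST → push 3. Stack: [-13, 3]
LOAD_FAST b → push -6. Stack: [-13, 3, -6]
BINARY_OP * → 3 * -6 = -18. Stack: [-13, -18]
BINARY_OP - → -13 - -18 = 5. Stack: [5]
STORE_FAST s → s=5. Stack: []
LOAD_FAST_LOAD_FAST c,b → push 14,-6. Stack: [14, -6]
COMPARE_OP bool(>=) → 14 vs -6 = True. Stack: [True]
POP_JUMP_IF_FALSE → pop True; no jump. Stack: []
LOAD_CONST → push 9. Stack: [9]
LOAD_FAST_LOAD_FAST b,b → push -6,-6. Stack: [9, -6, -6]
BINARY_OP // → -6 // -6 = 1. Stack: [9, 1]
BINARY_OP - → 9 - 1 = 8. Stack: [8]
STORE_FAST u → u=8. Stack: []
LOAD_FAST a → push 28. Stack: [28]
LOAD_CONST → push 1. Stack: [28, 1]
BINARY_OP >> → 28 >> 1 = 14. Stack: [14]
LOAD_FAST s → push 5. Stack: [14, 5]
BINARY_OP * → 14 * 5 = 70. Stack: [70]
STORE_FAST r → r=70. Stack: []
LOAD_FAST_LOAD_FAST m,s → push 1,5. Stack: [1, 5]
BINARY_OP * → 1 * 5 = 5. Stack: [5]
LOAD_CONST → push 11. Stack: [5, 11]
LOAD_FAST r → push 70. Stack: [5, 11, 70]
BINARY_OP + → 11 + 70 = 81. Stack: [5, 81]
BINARY_OP * → 5 * 81 = 405. Stack: [405]
STORE_FAST z → z=405. Stack: []
LOAD_FAST z → push 405. Stack: [405]
RETURN_VALUE → return 405.

405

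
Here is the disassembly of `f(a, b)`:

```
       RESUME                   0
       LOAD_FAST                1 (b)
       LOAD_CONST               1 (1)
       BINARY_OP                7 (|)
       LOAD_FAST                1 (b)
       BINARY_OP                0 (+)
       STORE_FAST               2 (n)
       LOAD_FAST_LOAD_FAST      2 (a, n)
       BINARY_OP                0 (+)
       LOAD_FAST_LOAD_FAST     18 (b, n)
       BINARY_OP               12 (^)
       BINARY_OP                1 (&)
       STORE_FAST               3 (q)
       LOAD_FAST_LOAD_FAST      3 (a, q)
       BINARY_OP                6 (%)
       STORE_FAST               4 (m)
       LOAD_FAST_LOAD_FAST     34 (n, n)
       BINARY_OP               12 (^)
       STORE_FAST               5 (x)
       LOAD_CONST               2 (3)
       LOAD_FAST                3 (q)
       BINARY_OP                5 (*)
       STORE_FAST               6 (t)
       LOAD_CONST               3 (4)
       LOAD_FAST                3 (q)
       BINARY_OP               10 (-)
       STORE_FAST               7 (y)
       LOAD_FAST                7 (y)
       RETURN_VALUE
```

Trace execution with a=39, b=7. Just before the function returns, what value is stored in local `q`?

1

LOAD_FAST b → push 7. Stack: [7]
LOAD_CONST → push 1. Stack: [7, 1]
BINARY_OP | → 7 | 1 = 7. Stack: [7]
LOAD_FAST b → push 7. Stack: [7, 7]
BINARY_OP + → 7 + 7 = 14. Stack: [14]
STORE_FAST n → n=14. Stack: []
LOAD_FAST_LOAD_FAST a,n → push 39,14. Stack: [39, 14]
BINARY_OP + → 39 + 14 = 53. Stack: [53]
LOAD_FAST_LOAD_FAST b,n → push 7,14. Stack: [53, 7, 14]
BINARY_OP ^ → 7 ^ 14 = 9. Stack: [53, 9]
BINARY_OP & → 53 & 9 = 1. Stack: [1]
STORE_FAST q → q=1. Stack: []
LOAD_FAST_LOAD_FAST a,q → push 39,1. Stack: [39, 1]
BINARY_OP % → 39 % 1 = 0. Stack: [0]
STORE_FAST m → m=0. Stack: []
LOAD_FAST_LOAD_FAST n,n → push 14,14. Stack: [14, 14]
BINARY_OP ^ → 14 ^ 14 = 0. Stack: [0]
STORE_FAST x → x=0. Stack: []
LOAD_CONST → push 3. Stack: [3]
LOAD_FAST q → push 1. Stack: [3, 1]
BINARY_OP * → 3 * 1 = 3. Stack: [3]
STORE_FAST t → t=3. Stack: []
LOAD_CONST → push 4. Stack: [4]
LOAD_FAST q → push 1. Stack: [4, 1]
BINARY_OP - → 4 - 1 = 3. Stack: [3]
STORE_FAST y → y=3. Stack: []
LOAD_FAST y → push 3. Stack: [3]
RETURN_VALUE → return 3.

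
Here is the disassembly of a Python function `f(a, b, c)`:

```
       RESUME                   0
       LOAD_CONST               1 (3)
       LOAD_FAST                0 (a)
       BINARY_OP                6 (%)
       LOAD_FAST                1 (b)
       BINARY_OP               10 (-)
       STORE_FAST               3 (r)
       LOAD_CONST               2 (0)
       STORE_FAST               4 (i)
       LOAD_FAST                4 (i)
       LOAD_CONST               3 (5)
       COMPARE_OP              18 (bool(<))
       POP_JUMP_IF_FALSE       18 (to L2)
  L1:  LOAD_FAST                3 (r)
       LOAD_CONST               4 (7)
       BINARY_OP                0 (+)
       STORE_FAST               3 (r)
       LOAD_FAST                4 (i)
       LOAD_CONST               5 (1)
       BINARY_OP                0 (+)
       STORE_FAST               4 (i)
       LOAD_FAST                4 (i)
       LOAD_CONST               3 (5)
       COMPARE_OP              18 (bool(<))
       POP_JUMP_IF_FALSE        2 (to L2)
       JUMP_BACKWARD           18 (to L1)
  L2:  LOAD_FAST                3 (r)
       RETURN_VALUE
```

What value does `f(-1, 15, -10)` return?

20

LOAD_CONST → push 3
LOAD_FAST a → push -1
BINARY_OP % → 3 % -1 = 0
LOAD_FAST b → push 15
BINARY_OP - → 0 - 15 = -15
STORE_FAST r → r=-15
LOAD_CONST → push 0
STORE_FAST i → i=0
LOAD_FAST i → push 0
LOAD_CONST → push 5
COMPARE_OP bool(<) → 0 vs 5 = True
POP_JUMP_IF_FALSE → pop True; no jump
LOAD_FAST r → push -15
LOAD_CONST → push 7
BINARY_OP + → -15 + 7 = -8
STORE_FAST r → r=-8
LOAD_FAST i → push 0
LOAD_CONST → push 1
BINARY_OP + → 0 + 1 = 1
STORE_FAST i → i=1
LOAD_FAST i → push 1
LOAD_CONST → push 5
COMPARE_OP bool(<) → 1 vs 5 = True
POP_JUMP_IF_FALSE → pop True; no jump
LOAD_FAST r → push -8
LOAD_CONST → push 7
BINARY_OP + → -8 + 7 = -1
STORE_FAST r → r=-1
LOAD_FAST i → push 1
LOAD_CONST → push 1
BINARY_OP + → 1 + 1 = 2
STORE_FAST i → i=2
LOAD_FAST i → push 2
LOAD_CONST → push 5
COMPARE_OP bool(<) → 2 vs 5 = True
POP_JUMP_IF_FALSE → pop True; no jump
LOAD_FAST r → push -1
LOAD_CONST → push 7
BINARY_OP + → -1 + 7 = 6
STORE_FAST r → r=6
LOAD_FAST i → push 2
LOAD_CONST → push 1
BINARY_OP + → 2 + 1 = 3
STORE_FAST i → i=3
LOAD_FAST i → push 3
LOAD_CONST → push 5
COMPARE_OP bool(<) → 3 vs 5 = True
POP_JUMP_IF_FALSE → pop True; no jump
LOAD_FAST r → push 6
LOAD_CONST → push 7
BINARY_OP + → 6 + 7 = 13
STORE_FAST r → r=13
LOAD_FAST i → push 3
LOAD_CONST → push 1
BINARY_OP + → 3 + 1 = 4
STORE_FAST i → i=4
LOAD_FAST i → push 4
LOAD_CONST → push 5
COMPARE_OP bool(<) → 4 vs 5 = True
POP_JUMP_IF_FALSE → pop True; no jump
LOAD_FAST r → push 13
LOAD_CONST → push 7
BINARY_OP + → 13 + 7 = 20
STORE_FAST r → r=20
LOAD_FAST i → push 4
LOAD_CONST → push 1
BINARY_OP + → 4 + 1 = 5
STORE_FAST i → i=5
LOAD_FAST i → push 5
LOAD_CONST → push 5
COMPARE_OP bool(<) → 5 vs 5 = False
POP_JUMP_IF_FALSE → pop False; jump
LOAD_FAST r → push 20
RETURN_VALUE → return 20.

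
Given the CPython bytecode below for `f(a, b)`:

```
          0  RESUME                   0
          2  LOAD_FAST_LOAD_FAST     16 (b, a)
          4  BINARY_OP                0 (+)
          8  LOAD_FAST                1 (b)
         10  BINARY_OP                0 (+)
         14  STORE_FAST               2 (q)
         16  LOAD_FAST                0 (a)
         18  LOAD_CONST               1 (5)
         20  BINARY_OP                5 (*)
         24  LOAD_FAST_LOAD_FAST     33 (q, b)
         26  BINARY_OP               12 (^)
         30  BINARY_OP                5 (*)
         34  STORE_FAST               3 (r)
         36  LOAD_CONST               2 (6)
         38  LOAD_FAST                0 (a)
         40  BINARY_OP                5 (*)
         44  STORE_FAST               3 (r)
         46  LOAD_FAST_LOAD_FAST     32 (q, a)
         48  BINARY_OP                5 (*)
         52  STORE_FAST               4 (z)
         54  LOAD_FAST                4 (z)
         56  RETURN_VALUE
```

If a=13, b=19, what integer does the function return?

LOAD_FAST_LOAD_FAST b,a → push 19,13. Stack: [19, 13]
BINARY_OP + → 19 + 13 = 32. Stack: [32]
LOAD_FAST b → push 19. Stack: [32, 19]
BINARY_OP + → 32 + 19 = 51. Stack: [51]
STORE_FAST q → q=51. Stack: []
LOAD_FAST a → push 13. Stack: [13]
LOAD_CONST → push 5. Stack: [13, 5]
BINARY_OP * → 13 * 5 = 65. Stack: [65]
LOAD_FAST_LOAD_FAST q,b → push 51,19. Stack: [65, 51, 19]
BINARY_OP ^ → 51 ^ 19 = 32. Stack: [65, 32]
BINARY_OP * → 65 * 32 = 2080. Stack: [2080]
STORE_FAST r → r=2080. Stack: []
LOAD_CONST → push 6. Stack: [6]
LOAD_FAST a → push 13. Stack: [6, 13]
BINARY_OP * → 6 * 13 = 78. Stack: [78]
STORE_FAST r → r=78. Stack: []
LOAD_FAST_LOAD_FAST q,a → push 51,13. Stack: [51, 13]
BINARY_OP * → 51 * 13 = 663. Stack: [663]
STORE_FAST z → z=663. Stack: []
LOAD_FAST z → push 663. Stack: [663]
RETURN_VALUE → return 663.

663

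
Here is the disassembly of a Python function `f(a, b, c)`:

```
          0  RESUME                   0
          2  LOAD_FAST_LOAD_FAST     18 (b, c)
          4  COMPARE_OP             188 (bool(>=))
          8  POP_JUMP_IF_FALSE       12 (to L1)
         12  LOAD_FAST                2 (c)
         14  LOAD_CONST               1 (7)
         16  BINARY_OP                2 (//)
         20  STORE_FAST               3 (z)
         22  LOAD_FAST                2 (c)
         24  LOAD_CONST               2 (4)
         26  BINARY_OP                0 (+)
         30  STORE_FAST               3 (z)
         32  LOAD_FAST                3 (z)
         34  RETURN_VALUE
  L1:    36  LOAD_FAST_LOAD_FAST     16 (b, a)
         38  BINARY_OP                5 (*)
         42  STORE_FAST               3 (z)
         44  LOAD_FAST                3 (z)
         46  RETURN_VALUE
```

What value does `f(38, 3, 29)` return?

LOAD_FAST_LOAD_FAST b,c → push 3,29. Stack: [3, 29]
COMPARE_OP bool(>=) → 3 vs 29 = False. Stack: [False]
POP_JUMP_IF_FALSE → pop False; jump. Stack: []
LOAD_FAST_LOAD_FAST b,a → push 3,38. Stack: [3, 38]
BINARY_OP * → 3 * 38 = 114. Stack: [114]
STORE_FAST z → z=114. Stack: []
LOAD_FAST z → push 114. Stack: [114]
RETURN_VALUE → return 114.

114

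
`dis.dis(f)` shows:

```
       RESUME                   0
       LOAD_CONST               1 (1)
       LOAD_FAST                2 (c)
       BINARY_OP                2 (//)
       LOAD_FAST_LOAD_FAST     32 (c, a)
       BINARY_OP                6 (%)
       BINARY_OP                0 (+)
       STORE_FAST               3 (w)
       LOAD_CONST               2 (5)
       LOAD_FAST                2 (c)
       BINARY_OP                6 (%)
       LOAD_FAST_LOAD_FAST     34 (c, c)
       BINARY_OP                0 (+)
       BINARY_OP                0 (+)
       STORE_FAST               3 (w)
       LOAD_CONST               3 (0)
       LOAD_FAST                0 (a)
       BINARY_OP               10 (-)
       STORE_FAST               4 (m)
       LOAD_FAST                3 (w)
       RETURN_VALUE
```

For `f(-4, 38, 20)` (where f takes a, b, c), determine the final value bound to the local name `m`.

4

LOAD_CONST → push 1. Stack: [1]
LOAD_FAST c → push 20. Stack: [1, 20]
BINARY_OP // → 1 // 20 = 0. Stack: [0]
LOAD_FAST_LOAD_FAST c,a → push 20,-4. Stack: [0, 20, -4]
BINARY_OP % → 20 % -4 = 0. Stack: [0, 0]
BINARY_OP + → 0 + 0 = 0. Stack: [0]
STORE_FAST w → w=0. Stack: []
LOAD_CONST → push 5. Stack: [5]
LOAD_FAST c → push 20. Stack: [5, 20]
BINARY_OP % → 5 % 20 = 5. Stack: [5]
LOAD_FAST_LOAD_FAST c,c → push 20,20. Stack: [5, 20, 20]
BINARY_OP + → 20 + 20 = 40. Stack: [5, 40]
BINARY_OP + → 5 + 40 = 45. Stack: [45]
STORE_FAST w → w=45. Stack: []
LOAD_CONST → push 0. Stack: [0]
LOAD_FAST a → push -4. Stack: [0, -4]
BINARY_OP - → 0 - -4 = 4. Stack: [4]
STORE_FAST m → m=4. Stack: []
LOAD_FAST w → push 45. Stack: [45]
RETURN_VALUE → return 45.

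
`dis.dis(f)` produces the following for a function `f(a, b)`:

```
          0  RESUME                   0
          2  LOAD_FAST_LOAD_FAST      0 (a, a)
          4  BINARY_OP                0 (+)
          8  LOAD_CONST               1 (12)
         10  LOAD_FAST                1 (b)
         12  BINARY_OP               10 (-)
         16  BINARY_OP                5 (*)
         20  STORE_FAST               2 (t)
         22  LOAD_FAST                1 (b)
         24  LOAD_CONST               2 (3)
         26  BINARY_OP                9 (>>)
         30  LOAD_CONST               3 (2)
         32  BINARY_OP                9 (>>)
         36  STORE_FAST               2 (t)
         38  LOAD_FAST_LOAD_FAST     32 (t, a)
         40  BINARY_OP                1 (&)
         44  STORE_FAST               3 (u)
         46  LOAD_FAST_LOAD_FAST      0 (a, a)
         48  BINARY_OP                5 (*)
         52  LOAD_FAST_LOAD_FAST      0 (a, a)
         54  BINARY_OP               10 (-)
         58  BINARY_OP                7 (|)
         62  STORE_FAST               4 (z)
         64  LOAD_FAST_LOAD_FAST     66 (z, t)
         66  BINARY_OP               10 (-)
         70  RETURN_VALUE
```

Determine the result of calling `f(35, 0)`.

LOAD_FAST_LOAD_FAST a,a → push 35,35. Stack: [35, 35]
BINARY_OP + → 35 + 35 = 70. Stack: [70]
LOAD_CONST → push 12. Stack: [70, 12]
LOAD_FAST b → push 0. Stack: [70, 12, 0]
BINARY_OP - → 12 - 0 = 12. Stack: [70, 12]
BINARY_OP * → 70 * 12 = 840. Stack: [840]
STORE_FAST t → t=840. Stack: []
LOAD_FAST b → push 0. Stack: [0]
LOAD_CONST → push 3. Stack: [0, 3]
BINARY_OP >> → 0 >> 3 = 0. Stack: [0]
LOAD_CONST → push 2. Stack: [0, 2]
BINARY_OP >> → 0 >> 2 = 0. Stack: [0]
STORE_FAST t → t=0. Stack: []
LOAD_FAST_LOAD_FAST t,a → push 0,35. Stack: [0, 35]
BINARY_OP & → 0 & 35 = 0. Stack: [0]
STORE_FAST u → u=0. Stack: []
LOAD_FAST_LOAD_FAST a,a → push 35,35. Stack: [35, 35]
BINARY_OP * → 35 * 35 = 1225. Stack: [1225]
LOAD_FAST_LOAD_FAST a,a → push 35,35. Stack: [1225, 35, 35]
BINARY_OP - → 35 - 35 = 0. Stack: [1225, 0]
BINARY_OP | → 1225 | 0 = 1225. Stack: [1225]
STORE_FAST z → z=1225. Stack: []
LOAD_FAST_LOAD_FAST z,t → push 1225,0. Stack: [1225, 0]
BINARY_OP - → 1225 - 0 = 1225. Stack: [1225]
RETURN_VALUE → return 1225.

1225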